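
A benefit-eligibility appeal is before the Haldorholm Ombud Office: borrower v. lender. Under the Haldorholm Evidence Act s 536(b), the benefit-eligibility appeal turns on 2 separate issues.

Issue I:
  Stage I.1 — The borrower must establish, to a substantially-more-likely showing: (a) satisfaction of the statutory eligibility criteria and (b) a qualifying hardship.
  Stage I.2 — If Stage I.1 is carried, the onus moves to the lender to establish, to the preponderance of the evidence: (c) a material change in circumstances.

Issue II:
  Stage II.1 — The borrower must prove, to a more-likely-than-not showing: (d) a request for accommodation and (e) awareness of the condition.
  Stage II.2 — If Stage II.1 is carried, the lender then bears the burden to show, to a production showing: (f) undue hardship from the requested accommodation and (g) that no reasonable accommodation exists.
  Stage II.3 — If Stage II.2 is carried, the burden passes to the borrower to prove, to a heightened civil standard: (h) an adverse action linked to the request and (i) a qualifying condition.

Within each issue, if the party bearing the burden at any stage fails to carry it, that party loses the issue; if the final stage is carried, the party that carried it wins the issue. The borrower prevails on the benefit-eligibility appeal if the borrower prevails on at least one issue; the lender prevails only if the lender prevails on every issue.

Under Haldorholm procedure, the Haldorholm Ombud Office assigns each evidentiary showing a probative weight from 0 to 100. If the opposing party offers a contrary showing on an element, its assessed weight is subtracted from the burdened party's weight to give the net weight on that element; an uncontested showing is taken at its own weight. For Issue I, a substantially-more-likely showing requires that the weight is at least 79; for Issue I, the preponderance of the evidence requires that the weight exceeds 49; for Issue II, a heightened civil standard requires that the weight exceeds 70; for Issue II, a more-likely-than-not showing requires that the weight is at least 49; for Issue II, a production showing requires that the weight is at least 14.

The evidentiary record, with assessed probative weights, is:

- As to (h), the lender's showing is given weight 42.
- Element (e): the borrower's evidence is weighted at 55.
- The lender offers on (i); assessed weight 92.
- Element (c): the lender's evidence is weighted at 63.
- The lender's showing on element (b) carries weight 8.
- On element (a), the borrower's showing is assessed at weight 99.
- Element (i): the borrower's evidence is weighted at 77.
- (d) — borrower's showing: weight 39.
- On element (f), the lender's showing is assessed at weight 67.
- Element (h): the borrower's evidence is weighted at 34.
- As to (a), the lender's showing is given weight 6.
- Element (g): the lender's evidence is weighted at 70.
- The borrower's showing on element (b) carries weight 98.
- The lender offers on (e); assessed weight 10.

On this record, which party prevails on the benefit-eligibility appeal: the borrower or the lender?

lender

— Issue I —
Stage I.1 (borrower, a substantially-more-likely showing, weight is at least 79): (a) net 99−6=93 ≥ 79 — meets; (b) net 98−8=90 ≥ 79 — meets.
  All elements met. The burden passes to the lender.
Stage I.2 (lender, the preponderance of the evidence, weight exceeds 49): (c) 63 > 49 — meets.
  The lender carries the last stage.
All stages carried — the lender prevails on this issue.
— Issue II —
Stage II.1 — burden on borrower; standard: a more-likely-than-not showing (weight is at least 49).
    (d): 39 < 49 [not met]
    (e): 55 − 10 = 45 < 49 [not met]
  Stage II.1 not carried; the borrower fails its burden.
The lender prevails on this issue.
Per-issue: Issue I → lender; Issue II → lender. The borrower must prevail on at least one issue; overall, the lender prevails.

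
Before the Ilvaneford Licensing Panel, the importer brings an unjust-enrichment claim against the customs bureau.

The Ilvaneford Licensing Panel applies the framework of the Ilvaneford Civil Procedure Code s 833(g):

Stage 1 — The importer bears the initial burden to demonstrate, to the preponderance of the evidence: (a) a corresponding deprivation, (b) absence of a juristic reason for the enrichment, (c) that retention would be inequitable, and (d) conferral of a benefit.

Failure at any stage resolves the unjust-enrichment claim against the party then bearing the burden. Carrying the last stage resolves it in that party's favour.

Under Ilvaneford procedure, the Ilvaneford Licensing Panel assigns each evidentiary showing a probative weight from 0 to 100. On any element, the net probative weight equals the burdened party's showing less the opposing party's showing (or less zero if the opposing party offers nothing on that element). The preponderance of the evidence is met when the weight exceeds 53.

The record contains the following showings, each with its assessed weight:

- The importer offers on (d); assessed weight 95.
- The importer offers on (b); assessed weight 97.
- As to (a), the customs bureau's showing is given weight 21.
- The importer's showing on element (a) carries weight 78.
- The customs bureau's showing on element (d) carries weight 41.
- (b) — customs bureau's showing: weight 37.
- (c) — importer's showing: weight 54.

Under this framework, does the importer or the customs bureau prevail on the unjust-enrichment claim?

Stage 1 — burden on importer; standard: the preponderance of the evidence (weight exceeds 53).
    (a): 78 − 21 = 57 > 53 [met]
    (b): 97 − 37 = 60 > 53 [met]
    (c): 54 > 53 [met]
    (d): 95 − 41 = 54 > 53 [met]
  The importer carries the last stage.
All stages carried — the importer prevails.

importer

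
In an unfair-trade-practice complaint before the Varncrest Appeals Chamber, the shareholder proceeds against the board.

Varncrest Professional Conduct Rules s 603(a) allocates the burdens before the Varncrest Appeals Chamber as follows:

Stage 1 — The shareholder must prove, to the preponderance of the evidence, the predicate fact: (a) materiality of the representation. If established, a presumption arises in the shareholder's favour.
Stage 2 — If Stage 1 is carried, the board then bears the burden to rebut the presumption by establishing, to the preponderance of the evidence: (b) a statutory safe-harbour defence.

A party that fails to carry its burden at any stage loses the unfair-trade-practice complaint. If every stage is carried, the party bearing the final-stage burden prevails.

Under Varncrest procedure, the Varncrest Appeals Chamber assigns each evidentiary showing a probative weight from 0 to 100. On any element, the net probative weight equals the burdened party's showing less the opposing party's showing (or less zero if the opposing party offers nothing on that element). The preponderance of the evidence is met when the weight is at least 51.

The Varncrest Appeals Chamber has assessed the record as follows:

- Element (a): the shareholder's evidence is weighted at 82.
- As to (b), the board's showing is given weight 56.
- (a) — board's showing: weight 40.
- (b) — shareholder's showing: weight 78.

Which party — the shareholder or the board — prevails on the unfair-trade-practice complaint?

board

Stage 1 — burden on shareholder; standard: the preponderance of the evidence (weight is at least 51).
    (a): 82 − 40 = 42 < 51 [not met]
  Not every element is met, so the shareholder fails to carry Stage 1.
The analysis ends at Stage 1; the board prevails.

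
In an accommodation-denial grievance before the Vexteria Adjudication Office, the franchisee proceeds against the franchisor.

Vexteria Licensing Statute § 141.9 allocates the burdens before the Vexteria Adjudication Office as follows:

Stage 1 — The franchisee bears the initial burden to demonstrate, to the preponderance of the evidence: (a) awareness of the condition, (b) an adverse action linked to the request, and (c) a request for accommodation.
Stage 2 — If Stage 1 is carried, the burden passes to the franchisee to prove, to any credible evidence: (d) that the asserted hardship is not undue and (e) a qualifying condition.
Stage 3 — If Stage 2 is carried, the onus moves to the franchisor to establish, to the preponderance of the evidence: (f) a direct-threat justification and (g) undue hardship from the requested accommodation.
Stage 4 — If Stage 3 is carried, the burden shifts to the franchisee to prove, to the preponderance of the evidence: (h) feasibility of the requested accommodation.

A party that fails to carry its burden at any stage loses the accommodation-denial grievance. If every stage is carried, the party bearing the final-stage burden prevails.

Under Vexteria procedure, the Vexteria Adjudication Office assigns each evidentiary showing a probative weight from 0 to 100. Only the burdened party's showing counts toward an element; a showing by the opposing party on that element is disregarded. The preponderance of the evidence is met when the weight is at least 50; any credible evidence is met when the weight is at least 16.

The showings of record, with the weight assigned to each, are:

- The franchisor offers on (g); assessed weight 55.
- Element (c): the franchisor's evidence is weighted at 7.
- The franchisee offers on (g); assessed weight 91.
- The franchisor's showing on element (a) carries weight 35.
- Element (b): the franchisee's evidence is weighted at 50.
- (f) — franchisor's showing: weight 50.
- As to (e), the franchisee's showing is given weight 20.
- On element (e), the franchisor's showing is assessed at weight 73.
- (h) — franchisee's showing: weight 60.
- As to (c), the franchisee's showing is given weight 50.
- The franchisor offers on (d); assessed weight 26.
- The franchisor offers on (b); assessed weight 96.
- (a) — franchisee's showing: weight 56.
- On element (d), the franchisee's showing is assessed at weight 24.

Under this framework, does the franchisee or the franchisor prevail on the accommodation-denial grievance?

franchisee

Stage 1 — burden on franchisee; standard: the preponderance of the evidence (weight is at least 50).
    (a): 56 (franchisor's 35 disregarded) ≥ 50 [met]
    (b): 50 (franchisor's 96 disregarded) ≥ 50 [met]
    (c): 50 (franchisor's 7 disregarded) ≥ 50 [met]
  All elements met. The franchisee retains the burden for Stage 2.
Stage 2 — burden on franchisee; standard: any credible evidence (weight is at least 16).
    (d): 24 (franchisor's 26 disregarded) ≥ 16 [met]
    (e): 20 (franchisor's 73 disregarded) ≥ 16 [met]
  Stage 2 is satisfied; the onus moves to the franchisor.
Stage 3 — burden on franchisor; standard: the preponderance of the evidence (weight is at least 50).
    (f): 50 ≥ 50 [met]
    (g): 55 (franchisee's 91 disregarded) ≥ 50 [met]
  All elements met. The burden passes to the franchisee.
Stage 4 — burden on franchisee; standard: the preponderance of the evidence (weight is at least 50).
    (h): 60 ≥ 50 [met]
  The franchisee carries the last stage.
All stages carried — the franchisee prevails.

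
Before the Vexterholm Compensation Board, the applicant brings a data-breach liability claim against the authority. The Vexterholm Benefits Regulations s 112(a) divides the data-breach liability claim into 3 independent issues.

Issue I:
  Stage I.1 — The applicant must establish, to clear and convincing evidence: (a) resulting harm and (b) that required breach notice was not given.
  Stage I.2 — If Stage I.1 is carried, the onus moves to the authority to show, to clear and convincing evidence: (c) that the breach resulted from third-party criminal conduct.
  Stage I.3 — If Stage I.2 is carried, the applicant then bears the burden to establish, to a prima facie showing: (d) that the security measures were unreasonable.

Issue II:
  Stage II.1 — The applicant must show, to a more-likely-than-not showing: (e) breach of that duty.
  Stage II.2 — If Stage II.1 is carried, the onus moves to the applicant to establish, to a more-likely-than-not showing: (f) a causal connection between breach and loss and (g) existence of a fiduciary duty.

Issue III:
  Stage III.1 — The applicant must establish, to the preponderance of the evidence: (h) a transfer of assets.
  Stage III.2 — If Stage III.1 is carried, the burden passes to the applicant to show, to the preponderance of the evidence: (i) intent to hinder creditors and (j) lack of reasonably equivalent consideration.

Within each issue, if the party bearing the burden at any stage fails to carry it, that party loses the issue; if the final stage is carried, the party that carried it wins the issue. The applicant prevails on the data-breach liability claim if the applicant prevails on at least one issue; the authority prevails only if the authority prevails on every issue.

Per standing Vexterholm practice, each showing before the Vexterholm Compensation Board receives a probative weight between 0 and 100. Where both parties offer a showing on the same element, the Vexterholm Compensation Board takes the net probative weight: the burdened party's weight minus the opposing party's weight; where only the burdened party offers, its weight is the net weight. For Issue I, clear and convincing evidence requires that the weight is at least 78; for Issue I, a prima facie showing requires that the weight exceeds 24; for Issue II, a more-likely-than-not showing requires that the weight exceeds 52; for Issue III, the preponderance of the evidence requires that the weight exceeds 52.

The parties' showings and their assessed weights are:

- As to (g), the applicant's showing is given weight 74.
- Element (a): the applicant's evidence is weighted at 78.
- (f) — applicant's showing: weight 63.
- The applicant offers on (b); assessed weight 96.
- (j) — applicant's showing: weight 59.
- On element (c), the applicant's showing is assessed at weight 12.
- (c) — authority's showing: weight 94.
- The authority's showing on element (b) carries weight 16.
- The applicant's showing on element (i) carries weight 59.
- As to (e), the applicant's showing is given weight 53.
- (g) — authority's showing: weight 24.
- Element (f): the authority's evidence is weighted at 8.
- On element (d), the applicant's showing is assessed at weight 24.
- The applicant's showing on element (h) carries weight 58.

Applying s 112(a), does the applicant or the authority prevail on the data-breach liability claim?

applicant

— Issue I —
Stage I.1 (applicant, clear and convincing evidence, weight is at least 78): (a) 78 ≥ 78 — meets; (b) net 96−16=80 ≥ 78 — meets.
  Stage I.1 carried; the burden shifts to the authority.
Stage I.2 (authority, clear and convincing evidence, weight is at least 78): (c) net 94−12=82 ≥ 78 — meets.
  The authority carries Stage I.2; the applicant now bears the burden.
Stage I.3 (applicant, a prima facie showing, weight exceeds 24): (d) 24 ≤ 24 — fails.
  Stage I.3 not carried; the applicant fails its burden.
The analysis ends at Stage I.3; the authority prevails on this issue.
— Issue II —
Stage II.1 (applicant, a more-likely-than-not showing, weight exceeds 52): (e) 53 > 52 — meets.
  Stage II.1 is satisfied; the applicant continues to bear the burden.
Stage II.2 (applicant, a more-likely-than-not showing, weight exceeds 52): (f) net 63−8=55 > 52 — meets; (g) net 74−24=50 ≤ 52 — fails.
  Stage II.2 not carried; the applicant fails its burden.
The analysis ends at Stage II.2; the authority prevails on this issue.
— Issue III —
Stage III.1 (applicant, the preponderance of the evidence, weight exceeds 52): (h) 58 > 52 — meets.
  Stage III.1 carried; the burden remains with the applicant.
Stage III.2 (applicant, the preponderance of the evidence, weight exceeds 52): (i) 59 > 52 — meets; (j) 59 > 52 — meets.
  All elements met at the final stage.
Every stage carried; the applicant prevails on this issue.
Per-issue: Issue I → authority; Issue II → authority; Issue III → applicant. The applicant must prevail on at least one issue; overall, the applicant prevails.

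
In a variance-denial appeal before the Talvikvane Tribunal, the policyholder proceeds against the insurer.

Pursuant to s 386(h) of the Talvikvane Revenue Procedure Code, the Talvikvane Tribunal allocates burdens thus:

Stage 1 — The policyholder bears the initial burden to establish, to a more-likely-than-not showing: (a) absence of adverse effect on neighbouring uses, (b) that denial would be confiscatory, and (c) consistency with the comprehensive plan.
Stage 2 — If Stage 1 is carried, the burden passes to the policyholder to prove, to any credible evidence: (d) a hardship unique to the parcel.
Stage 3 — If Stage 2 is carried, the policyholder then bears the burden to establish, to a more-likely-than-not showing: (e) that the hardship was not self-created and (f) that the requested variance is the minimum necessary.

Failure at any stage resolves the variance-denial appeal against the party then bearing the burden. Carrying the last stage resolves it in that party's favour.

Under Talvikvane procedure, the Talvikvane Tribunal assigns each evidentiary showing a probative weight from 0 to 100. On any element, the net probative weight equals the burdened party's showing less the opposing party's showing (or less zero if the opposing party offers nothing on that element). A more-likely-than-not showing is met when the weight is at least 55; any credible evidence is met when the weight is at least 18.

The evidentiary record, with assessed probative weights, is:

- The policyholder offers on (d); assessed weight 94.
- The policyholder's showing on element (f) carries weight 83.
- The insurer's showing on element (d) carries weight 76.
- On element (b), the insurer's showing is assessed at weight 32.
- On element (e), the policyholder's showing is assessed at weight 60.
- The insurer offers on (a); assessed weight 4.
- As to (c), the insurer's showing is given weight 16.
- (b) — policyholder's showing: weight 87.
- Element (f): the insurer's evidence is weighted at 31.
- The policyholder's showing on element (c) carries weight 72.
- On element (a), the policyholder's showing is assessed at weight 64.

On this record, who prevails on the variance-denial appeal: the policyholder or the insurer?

insurer

Stage 1 — burden on policyholder; standard: a more-likely-than-not showing (weight is at least 55).
    (a): 64 − 4 = 60 ≥ 55 [met]
    (b): 87 − 32 = 55 ≥ 55 [met]
    (c): 72 − 16 = 56 ≥ 55 [met]
  Stage 1 carried; the burden remains with the policyholder.
Stage 2 — burden on policyholder; standard: any credible evidence (weight is at least 18).
    (d): 94 − 76 = 18 ≥ 18 [met]
  All elements met. The policyholder retains the burden for Stage 3.
Stage 3 — burden on policyholder; standard: a more-likely-than-not showing (weight is at least 55).
    (e): 60 ≥ 55 [met]
    (f): 83 − 31 = 52 < 55 [not met]
  Not every element is met, so the policyholder fails to carry Stage 3.
So the insurer prevails.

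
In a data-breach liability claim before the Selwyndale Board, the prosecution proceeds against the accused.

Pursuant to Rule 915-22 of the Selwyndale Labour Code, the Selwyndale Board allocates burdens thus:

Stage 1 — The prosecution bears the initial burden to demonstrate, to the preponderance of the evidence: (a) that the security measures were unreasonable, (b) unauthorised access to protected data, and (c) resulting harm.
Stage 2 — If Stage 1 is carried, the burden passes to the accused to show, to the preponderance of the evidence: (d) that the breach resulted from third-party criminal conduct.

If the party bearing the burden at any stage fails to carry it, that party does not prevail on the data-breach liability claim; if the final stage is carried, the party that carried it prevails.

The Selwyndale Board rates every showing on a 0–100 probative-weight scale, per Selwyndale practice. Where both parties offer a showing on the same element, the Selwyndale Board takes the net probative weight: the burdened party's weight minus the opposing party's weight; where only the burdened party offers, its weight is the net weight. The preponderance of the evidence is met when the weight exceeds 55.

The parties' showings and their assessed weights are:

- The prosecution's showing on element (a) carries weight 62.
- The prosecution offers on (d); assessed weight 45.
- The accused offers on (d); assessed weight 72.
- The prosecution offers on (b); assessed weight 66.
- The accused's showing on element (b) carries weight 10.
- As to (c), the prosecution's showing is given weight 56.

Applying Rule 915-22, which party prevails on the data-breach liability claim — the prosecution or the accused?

Stage 1 — burden on prosecution; standard: the preponderance of the evidence (weight exceeds 55).
    (a): 62 > 55 [met]
    (b): 66 − 10 = 56 > 55 [met]
    (c): 56 > 55 [met]
  Stage 1 carried; the burden shifts to the accused.
Stage 2 — burden on accused; standard: the preponderance of the evidence (weight exceeds 55).
    (d): 72 − 45 = 27 ≤ 55 [not met]
  Stage 2 not carried; the accused fails its burden.
The prosecution prevails.

prosecution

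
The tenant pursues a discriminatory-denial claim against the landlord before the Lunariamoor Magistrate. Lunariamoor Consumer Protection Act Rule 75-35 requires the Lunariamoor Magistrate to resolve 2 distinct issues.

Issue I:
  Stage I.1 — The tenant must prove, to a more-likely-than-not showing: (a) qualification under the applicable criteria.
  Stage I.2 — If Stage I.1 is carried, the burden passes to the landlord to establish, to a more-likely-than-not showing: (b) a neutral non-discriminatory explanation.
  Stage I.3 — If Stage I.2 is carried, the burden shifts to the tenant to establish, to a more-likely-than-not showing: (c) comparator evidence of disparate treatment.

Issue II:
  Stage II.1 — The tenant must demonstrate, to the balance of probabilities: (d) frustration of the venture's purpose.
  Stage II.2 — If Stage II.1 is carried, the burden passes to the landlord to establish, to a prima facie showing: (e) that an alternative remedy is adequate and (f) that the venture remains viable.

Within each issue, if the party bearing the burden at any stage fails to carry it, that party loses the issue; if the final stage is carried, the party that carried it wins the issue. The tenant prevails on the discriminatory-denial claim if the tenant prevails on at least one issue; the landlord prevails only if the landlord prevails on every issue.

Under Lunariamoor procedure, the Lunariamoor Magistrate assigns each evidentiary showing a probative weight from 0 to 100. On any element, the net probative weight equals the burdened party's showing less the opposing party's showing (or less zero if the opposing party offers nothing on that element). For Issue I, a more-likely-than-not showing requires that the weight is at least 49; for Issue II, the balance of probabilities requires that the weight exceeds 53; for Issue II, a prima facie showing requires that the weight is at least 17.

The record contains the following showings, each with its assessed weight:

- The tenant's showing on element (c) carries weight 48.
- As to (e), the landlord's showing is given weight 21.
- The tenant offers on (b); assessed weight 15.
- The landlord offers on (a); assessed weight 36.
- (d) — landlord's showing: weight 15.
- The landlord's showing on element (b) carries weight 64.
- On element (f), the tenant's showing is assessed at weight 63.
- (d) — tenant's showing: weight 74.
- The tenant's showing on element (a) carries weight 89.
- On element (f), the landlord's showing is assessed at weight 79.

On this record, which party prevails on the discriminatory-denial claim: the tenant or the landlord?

tenant

— Issue I —
Stage I.1 — burden on tenant; standard: a more-likely-than-not showing (weight is at least 49).
    (a): 89 − 36 = 53 ≥ 49 [met]
  The tenant carries Stage I.1; the landlord now bears the burden.
Stage I.2 — burden on landlord; standard: a more-likely-than-not showing (weight is at least 49).
    (b): 64 − 15 = 49 ≥ 49 [met]
  All elements met. The burden passes to the tenant.
Stage I.3 — burden on tenant; standard: a more-likely-than-not showing (weight is at least 49).
    (c): 48 < 49 [not met]
  The tenant does not carry Stage I.3.
The analysis ends at Stage I.3; the landlord prevails on this issue.
— Issue II —
Stage II.1 (tenant, the balance of probabilities, weight exceeds 53): (d) net 74−15=59 > 53 — meets.
  All elements met. The burden passes to the landlord.
Stage II.2 (landlord, a prima facie showing, weight is at least 17): (e) 21 ≥ 17 — meets; (f) net 79−63=16 < 17 — fails.
  Stage II.2 not carried; the landlord fails its burden.
So the tenant prevails on this issue.
Per-issue: Issue I → landlord; Issue II → tenant. The tenant must prevail on at least one issue; overall, the tenant prevails.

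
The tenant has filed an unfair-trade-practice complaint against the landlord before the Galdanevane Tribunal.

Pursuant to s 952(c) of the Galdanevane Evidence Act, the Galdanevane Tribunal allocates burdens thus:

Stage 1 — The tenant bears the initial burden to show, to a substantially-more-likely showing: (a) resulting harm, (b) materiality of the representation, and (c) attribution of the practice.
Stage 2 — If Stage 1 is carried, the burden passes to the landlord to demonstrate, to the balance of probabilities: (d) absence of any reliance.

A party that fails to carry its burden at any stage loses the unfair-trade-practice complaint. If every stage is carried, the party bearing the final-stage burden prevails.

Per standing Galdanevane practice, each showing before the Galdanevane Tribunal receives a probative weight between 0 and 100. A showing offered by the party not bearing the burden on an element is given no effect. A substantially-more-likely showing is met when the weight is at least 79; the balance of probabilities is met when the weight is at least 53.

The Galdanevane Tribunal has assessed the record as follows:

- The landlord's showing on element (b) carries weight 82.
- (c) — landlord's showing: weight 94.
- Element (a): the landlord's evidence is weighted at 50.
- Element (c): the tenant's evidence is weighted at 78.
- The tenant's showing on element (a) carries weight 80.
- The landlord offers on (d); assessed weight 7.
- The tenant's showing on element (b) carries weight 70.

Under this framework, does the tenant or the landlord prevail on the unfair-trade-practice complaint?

landlord

Stage 1 — burden on tenant; standard: a substantially-more-likely showing (weight is at least 79).
    (a): 80 (landlord's 50 disregarded) ≥ 79 [met]
    (b): 70 (landlord's 82 disregarded) < 79 [not met]
    (c): 78 (landlord's 94 disregarded) < 79 [not met]
  Not every element is met, so the tenant fails to carry Stage 1.
The analysis ends at Stage 1; the landlord prevails.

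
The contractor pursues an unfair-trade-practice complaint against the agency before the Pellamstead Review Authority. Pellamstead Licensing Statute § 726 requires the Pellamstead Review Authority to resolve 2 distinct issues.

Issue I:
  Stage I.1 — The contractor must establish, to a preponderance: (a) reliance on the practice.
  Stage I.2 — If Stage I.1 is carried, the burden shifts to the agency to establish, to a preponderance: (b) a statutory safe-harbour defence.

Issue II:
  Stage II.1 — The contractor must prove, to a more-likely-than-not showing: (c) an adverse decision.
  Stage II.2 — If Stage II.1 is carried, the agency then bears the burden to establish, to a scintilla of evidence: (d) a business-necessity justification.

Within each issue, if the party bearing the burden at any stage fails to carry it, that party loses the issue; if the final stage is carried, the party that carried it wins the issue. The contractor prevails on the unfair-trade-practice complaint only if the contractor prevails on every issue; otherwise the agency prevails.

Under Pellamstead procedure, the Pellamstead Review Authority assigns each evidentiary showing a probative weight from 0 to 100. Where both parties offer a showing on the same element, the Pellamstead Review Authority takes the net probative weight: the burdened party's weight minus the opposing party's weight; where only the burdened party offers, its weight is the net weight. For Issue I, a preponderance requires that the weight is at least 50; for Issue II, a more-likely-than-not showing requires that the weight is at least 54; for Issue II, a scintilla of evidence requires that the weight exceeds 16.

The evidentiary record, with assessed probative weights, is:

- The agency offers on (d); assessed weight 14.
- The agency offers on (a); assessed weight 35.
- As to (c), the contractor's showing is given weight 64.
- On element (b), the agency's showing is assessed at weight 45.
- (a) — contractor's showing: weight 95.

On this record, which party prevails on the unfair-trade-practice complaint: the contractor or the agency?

contractor

— Issue I —
Stage I.1 (contractor, a preponderance, weight is at least 50): (a) net 95−35=60 ≥ 50 — meets.
  Stage I.1 is satisfied; the onus moves to the agency.
Stage I.2 (agency, a preponderance, weight is at least 50): (b) 45 < 50 — fails.
  The agency does not carry Stage I.2.
The contractor prevails on this issue.
— Issue II —
At Stage II.1 the contractor must meet a more-likely-than-not showing (weight is at least 54): on (c) the weight is 64, which does reach 54, so (c) meets the standard.
  The contractor carries Stage II.1; the agency now bears the burden.
At Stage II.2 the agency must meet a scintilla of evidence (weight exceeds 16): on (d) the weight is 14, which does not exceed 16, so (d) does not meet the standard.
  Stage II.2 not carried; the agency fails its burden.
So the contractor prevails on this issue.
Per-issue: Issue I → contractor; Issue II → contractor. The contractor must prevail on every issue; overall, the contractor prevails.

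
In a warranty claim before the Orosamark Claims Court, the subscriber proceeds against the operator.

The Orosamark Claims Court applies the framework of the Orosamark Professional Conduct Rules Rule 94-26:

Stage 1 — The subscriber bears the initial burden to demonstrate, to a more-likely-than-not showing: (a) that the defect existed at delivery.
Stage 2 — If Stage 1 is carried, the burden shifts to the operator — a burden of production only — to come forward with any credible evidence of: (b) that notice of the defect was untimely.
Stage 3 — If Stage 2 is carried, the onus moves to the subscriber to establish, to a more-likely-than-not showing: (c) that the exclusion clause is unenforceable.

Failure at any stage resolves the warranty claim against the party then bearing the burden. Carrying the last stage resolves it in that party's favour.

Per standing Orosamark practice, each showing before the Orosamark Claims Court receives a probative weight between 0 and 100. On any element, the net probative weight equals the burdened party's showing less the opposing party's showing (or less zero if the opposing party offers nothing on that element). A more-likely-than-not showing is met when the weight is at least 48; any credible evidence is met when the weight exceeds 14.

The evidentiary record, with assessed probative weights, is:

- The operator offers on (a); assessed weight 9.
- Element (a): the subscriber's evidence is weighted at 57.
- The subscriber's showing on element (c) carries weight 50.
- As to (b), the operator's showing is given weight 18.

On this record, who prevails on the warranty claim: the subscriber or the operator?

Stage 1 — burden on subscriber; standard: a more-likely-than-not showing (weight is at least 48).
    (a): 57 − 9 = 48 ≥ 48 [met]
  Stage 1 is satisfied; the onus moves to the operator.
Stage 2 — burden on operator; standard: any credible evidence (weight exceeds 14).
    (b): 18 > 14 [met]
  The operator carries Stage 2; the subscriber now bears the burden.
Stage 3 — burden on subscriber; standard: a more-likely-than-not showing (weight is at least 48).
    (c): 50 ≥ 48 [met]
  Stage 3 carried; the final stage is satisfied.
With every stage satisfied, the subscriber prevails.

subscriber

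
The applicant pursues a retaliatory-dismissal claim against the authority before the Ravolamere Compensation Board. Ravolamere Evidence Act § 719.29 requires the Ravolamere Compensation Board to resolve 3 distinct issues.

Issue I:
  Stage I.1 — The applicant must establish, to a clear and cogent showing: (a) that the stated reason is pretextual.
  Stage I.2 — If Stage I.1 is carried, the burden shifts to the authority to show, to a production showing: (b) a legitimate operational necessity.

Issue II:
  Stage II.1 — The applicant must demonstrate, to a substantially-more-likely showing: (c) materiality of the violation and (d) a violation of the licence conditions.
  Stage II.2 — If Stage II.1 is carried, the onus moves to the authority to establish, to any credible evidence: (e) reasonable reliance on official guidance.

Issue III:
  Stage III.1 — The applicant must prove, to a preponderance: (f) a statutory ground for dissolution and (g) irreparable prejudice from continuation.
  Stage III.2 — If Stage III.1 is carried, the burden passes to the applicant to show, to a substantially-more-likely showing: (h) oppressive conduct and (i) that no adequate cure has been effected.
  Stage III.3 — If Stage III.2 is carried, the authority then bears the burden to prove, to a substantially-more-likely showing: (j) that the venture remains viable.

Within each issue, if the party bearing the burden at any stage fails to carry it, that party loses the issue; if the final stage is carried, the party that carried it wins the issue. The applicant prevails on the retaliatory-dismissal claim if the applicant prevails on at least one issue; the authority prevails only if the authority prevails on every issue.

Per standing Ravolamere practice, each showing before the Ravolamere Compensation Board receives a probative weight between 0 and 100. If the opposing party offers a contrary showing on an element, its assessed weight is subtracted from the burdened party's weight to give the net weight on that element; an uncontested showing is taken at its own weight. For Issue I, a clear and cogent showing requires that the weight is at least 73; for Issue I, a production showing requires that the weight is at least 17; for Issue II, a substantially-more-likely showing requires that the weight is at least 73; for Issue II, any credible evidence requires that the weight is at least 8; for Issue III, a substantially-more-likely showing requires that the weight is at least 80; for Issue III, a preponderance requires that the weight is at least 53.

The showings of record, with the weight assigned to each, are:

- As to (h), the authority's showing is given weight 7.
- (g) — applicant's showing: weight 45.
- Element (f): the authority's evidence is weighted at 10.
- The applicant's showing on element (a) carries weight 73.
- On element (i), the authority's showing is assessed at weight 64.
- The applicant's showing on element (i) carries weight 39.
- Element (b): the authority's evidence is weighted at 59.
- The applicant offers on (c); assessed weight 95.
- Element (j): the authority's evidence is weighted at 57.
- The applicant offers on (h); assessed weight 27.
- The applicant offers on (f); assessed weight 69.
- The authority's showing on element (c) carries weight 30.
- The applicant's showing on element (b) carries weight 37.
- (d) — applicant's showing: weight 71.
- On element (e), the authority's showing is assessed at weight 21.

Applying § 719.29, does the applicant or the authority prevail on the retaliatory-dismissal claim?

authority

— Issue I —
Stage I.1 (applicant, a clear and cogent showing, weight is at least 73): (a) 73 ≥ 73 — meets.
  All elements met. The burden passes to the authority.
Stage I.2 (authority, a production showing, weight is at least 17): (b) net 59−37=22 ≥ 17 — meets.
  The authority carries the last stage.
With every stage satisfied, the authority prevails on this issue.
— Issue II —
Stage II.1 — burden on applicant; standard: a substantially-more-likely showing (weight is at least 73).
    (c): 95 − 30 = 65 < 73 [not met]
    (d): 71 < 73 [not met]
  Stage II.1 not carried; the applicant fails its burden.
The authority prevails on this issue.
— Issue III —
Stage III.1 — burden on applicant; standard: a preponderance (weight is at least 53).
    (f): 69 − 10 = 59 ≥ 53 [met]
    (g): 45 < 53 [not met]
  The applicant does not carry Stage III.1.
So the authority prevails on this issue.
Per-issue: Issue I → authority; Issue II → authority; Issue III → authority. The applicant must prevail on at least one issue; overall, the authority prevails.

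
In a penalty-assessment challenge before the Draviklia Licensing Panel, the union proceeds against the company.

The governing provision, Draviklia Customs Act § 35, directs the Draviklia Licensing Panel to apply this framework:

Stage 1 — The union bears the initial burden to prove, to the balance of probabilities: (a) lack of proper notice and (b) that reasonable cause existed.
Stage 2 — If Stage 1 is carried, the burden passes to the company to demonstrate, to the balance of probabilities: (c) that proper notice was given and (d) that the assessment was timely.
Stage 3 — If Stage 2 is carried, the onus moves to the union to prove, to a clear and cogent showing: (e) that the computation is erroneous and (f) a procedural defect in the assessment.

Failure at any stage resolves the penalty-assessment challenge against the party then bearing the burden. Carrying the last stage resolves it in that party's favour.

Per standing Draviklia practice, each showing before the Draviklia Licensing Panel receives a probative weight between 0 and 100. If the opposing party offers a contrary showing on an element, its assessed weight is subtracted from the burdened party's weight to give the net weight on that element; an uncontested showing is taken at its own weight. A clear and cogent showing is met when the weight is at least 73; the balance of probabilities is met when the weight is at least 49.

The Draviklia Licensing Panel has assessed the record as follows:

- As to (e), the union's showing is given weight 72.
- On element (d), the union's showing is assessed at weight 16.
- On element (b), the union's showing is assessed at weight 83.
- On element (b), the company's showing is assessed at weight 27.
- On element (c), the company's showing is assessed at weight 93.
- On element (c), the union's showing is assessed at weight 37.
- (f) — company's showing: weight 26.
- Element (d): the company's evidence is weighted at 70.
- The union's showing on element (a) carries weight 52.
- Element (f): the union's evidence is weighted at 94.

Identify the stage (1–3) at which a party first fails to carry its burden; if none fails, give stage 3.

stage 3

Stage 1 — burden on union; standard: the balance of probabilities (weight is at least 49).
    (a): 52 ≥ 49 [met]
    (b): 83 − 27 = 56 ≥ 49 [met]
  All elements met. The burden passes to the company.
Stage 2 — burden on company; standard: the balance of probabilities (weight is at least 49).
    (c): 93 − 37 = 56 ≥ 49 [met]
    (d): 70 − 16 = 54 ≥ 49 [met]
  The company carries Stage 2; the union now bears the burden.
Stage 3 — burden on union; standard: a clear and cogent showing (weight is at least 73).
    (e): 72 < 73 [not met]
    (f): 94 − 26 = 68 < 73 [not met]
  Not every element is met, so the union fails to carry Stage 3.
The company prevails.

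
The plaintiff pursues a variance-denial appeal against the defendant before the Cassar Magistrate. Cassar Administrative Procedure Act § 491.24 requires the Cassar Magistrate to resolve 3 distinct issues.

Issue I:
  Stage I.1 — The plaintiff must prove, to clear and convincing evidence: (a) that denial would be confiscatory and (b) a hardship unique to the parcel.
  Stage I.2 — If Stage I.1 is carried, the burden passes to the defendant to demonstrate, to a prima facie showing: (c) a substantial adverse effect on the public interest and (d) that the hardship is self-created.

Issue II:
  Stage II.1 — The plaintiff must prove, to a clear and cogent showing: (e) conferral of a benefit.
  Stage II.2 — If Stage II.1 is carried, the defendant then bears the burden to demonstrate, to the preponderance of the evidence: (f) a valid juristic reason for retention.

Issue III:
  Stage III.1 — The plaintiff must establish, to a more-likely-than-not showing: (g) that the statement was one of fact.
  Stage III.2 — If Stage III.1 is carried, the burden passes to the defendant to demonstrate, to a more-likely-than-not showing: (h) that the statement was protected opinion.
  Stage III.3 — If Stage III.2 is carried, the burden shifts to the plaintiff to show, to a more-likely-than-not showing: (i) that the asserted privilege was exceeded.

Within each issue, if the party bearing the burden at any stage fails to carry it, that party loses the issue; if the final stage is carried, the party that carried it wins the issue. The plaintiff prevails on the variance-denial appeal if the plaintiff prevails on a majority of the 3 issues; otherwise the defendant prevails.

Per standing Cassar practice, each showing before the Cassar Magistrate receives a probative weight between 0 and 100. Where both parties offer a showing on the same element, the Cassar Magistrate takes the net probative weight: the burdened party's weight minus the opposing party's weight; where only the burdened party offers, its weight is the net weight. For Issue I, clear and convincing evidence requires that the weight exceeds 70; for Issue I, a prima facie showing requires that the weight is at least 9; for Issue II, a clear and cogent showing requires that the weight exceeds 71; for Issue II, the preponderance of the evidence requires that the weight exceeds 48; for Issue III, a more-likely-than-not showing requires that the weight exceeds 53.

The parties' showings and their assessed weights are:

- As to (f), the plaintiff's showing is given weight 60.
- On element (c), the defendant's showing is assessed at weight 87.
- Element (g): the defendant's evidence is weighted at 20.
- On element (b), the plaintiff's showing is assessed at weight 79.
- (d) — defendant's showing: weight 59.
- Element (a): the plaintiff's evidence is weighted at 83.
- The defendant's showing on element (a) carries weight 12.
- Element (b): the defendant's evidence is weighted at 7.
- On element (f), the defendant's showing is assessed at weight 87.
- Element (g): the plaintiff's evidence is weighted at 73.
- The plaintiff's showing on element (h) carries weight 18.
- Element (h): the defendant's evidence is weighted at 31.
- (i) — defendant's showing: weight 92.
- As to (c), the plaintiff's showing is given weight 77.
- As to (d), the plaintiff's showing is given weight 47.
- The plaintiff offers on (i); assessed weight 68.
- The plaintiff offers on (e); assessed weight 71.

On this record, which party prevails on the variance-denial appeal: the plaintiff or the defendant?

— Issue I —
Stage I.1 — burden on plaintiff; standard: clear and convincing evidence (weight exceeds 70).
    (a): 83 − 12 = 71 > 70 [met]
    (b): 79 − 7 = 72 > 70 [met]
  Stage I.1 is satisfied; the onus moves to the defendant.
Stage I.2 — burden on defendant; standard: a prima facie showing (weight is at least 9).
    (c): 87 − 77 = 10 ≥ 9 [met]
    (d): 59 − 47 = 12 ≥ 9 [met]
  All elements met at the final stage.
Every stage carried; the defendant prevails on this issue.
— Issue II —
Stage II.1 — burden on plaintiff; standard: a clear and cogent showing (weight exceeds 71).
    (e): 71 ≤ 71 [not met]
  Stage II.1 not carried; the plaintiff fails its burden.
The analysis ends at Stage II.1; the defendant prevails on this issue.
— Issue III —
Stage III.1 — burden on plaintiff; standard: a more-likely-than-not showing (weight exceeds 53).
    (g): 73 − 20 = 53 ≤ 53 [not met]
  Stage III.1 not carried; the plaintiff fails its burden.
The defendant prevails on this issue.
Per-issue: Issue I → defendant; Issue II → defendant; Issue III → defendant. The plaintiff must prevail on a majority of issues; overall, the defendant prevails.

defendant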